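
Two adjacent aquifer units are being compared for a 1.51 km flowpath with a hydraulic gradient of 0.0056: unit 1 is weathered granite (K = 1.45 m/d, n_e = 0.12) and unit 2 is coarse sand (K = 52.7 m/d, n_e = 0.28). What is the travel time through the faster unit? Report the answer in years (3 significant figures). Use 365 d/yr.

Unit 1 (weathered granite): v = 1.45×0.0056/0.12 = 0.06767 m/d, t = 1510/0.06767 = 22320 d
Unit 2 (coarse sand): v = 52.7×0.0056/0.28 = 1.054 m/d, t = 1510/1.054 = 1433 d
Faster: 1433 d / 365 = 3.93 yr

3.93 years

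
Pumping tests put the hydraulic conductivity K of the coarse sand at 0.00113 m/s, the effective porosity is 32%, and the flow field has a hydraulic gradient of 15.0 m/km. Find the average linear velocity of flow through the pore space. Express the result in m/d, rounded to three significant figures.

K = 0.00113 m/s × 86400 s/d = 97.63 m/d
Specific discharge q = 97.63 × 0.015 = 1.464 m/d
Average linear velocity = 1.464 / 0.32 = 4.576 m/d

4.58 m/d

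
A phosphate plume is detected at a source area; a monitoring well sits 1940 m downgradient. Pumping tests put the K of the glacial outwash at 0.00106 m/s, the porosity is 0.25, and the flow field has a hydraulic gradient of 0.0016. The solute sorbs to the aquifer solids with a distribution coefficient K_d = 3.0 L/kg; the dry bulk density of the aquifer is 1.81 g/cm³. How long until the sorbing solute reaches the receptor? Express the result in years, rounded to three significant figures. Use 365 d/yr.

206 years

K = 0.00106 m/s × 86400 s/d = 91.58 m/d
Darcy flux q = K·i = 91.58 × 0.0016 = 0.1465 m/d
Seepage velocity v = q / n = 0.1465 / 0.25 = 0.5861 m/d
Retardation R = 1 + ρ_b·K_d/n = 1 + 1.81×3.0/0.25 = 22.72
Contaminant velocity v_c = v/R = 0.5861/22.72 = 0.02580 m/d
t = L/v_c = 1940/0.02580 = 75200 d
   = 75200/365 = 206 yr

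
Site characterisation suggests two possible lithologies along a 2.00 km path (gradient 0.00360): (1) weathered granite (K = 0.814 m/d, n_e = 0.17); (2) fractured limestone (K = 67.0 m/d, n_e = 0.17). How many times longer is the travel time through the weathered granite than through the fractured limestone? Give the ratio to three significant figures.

82.3

Unit 1 (weathered granite): v = 0.814×0.0036/0.17 = 0.01724 m/d, t = 2000/0.01724 = 116000 d
Unit 2 (fractured limestone): v = 67.0×0.0036/0.17 = 1.419 m/d, t = 2000/1.419 = 1410 d
t(weathered granite) / t(fractured limestone) = 116000/1410 = 82.3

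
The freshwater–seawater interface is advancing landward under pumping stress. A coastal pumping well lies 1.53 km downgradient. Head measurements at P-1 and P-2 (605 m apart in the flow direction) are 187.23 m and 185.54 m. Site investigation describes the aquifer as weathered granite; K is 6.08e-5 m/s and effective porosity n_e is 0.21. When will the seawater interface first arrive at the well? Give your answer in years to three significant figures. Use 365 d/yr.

Hydraulic gradient i = (187.23 − 185.54) / 605 = 1.69 / 605 = 0.002793
K = 6.08e-5 m/s × 86400 s/d = 5.253 m/d
Darcy flux q = K·i = 5.253 × 0.002793 = 0.01467 m/d
Seepage velocity v = q / n = 0.01467 / 0.21 = 0.06988 m/d
L = 1.53 km = 1530 m
t = L / v = 1530 / 0.06988 = 21900 d
   = 21900 / 365 = 60.0 yr

60.0 years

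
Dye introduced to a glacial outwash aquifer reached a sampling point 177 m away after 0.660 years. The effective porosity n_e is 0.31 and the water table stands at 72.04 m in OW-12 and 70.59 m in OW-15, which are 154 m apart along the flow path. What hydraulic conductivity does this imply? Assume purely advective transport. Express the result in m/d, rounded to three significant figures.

Hydraulic gradient i = (72.04 − 70.59) / 154 = 1.45 / 154 = 0.009416
t = 0.660 years = 240.9 d
v = L / t = 177 / 240.9 = 0.7347 m/d
K = v · n / i = 0.7347 × 0.31 / 0.009416 = 24.2 m/d

24.2 m/d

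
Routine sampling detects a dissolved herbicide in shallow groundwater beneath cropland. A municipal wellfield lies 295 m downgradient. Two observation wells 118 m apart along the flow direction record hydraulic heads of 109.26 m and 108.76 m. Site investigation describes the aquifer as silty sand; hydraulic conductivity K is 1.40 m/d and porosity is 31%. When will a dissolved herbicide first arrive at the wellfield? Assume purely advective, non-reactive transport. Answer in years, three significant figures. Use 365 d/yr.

Hydraulic gradient i = (109.26 − 108.76) / 118 = 0.50 / 118 = 0.004237
q = Ki = 1.40 × 0.004237 = 0.005932 m/d
v_s = q/n_e = 0.005932/0.31 = 0.01914 m/d
t = L / v = 295 / 0.01914 = 15420 d
   = 15420 / 365 = 42.2 yr

42.2 years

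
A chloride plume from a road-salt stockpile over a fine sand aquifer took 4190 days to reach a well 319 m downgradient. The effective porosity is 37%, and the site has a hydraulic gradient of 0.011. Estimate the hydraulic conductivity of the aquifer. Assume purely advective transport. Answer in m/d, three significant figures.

2.56 m/d

v = L / t = 319 / 4190 = 0.07613 m/d
K = v · n / i = 0.07613 × 0.37 / 0.011 = 2.56 m/d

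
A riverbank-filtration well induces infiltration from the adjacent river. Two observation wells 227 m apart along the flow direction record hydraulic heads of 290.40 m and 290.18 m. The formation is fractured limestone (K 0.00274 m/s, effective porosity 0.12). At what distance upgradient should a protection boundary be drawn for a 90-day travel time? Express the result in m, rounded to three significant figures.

Hydraulic gradient i = (290.40 − 290.18) / 227 = 0.22 / 227 = 9.692e-4
K = 0.00274 m/s × 86400 s/d = 236.7 m/d
q = Ki = 236.7 × 9.692e-4 = 0.2294 m/d
Seepage velocity v = q / n = 0.2294 / 0.12 = 1.912 m/d
L = v × T = 1.912 × 90 = 172.1 m

172 m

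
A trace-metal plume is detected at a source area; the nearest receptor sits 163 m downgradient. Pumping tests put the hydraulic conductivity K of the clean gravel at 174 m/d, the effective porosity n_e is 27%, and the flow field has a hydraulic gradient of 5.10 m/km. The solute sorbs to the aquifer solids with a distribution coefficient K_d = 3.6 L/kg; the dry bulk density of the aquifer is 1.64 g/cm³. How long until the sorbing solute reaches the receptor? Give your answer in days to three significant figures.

1130 days

Darcy flux q = K·i = 174 × 0.0051 = 0.8874 m/d
v = Ki/n = 174·0.0051/0.27 = 3.287 m/d
Retardation R = 1 + ρ_b·K_d/n = 1 + 1.64×3.6/0.27 = 22.87
Contaminant velocity v_c = v/R = 3.287/22.87 = 0.1437 m/d
t = L/v_c = 163/0.1437 = 1134 d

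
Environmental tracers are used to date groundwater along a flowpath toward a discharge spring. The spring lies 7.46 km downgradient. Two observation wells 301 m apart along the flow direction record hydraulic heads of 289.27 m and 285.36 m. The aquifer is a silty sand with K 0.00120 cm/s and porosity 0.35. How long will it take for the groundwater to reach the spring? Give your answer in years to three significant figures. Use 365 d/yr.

531 years

Hydraulic gradient i = (289.27 − 285.36) / 301 = 3.91 / 301 = 0.01299
K = 0.00120 cm/s × 864 = 1.037 m/d
Darcy flux q = K·i = 1.037 × 0.01299 = 0.01347 m/d
v_s = q/n_e = 0.01347/0.35 = 0.03848 m/d
L = 7.46 km = 7460 m
t = L / v = 7460 / 0.03848 = 193900 d
   = 193900 / 365 = 531 yr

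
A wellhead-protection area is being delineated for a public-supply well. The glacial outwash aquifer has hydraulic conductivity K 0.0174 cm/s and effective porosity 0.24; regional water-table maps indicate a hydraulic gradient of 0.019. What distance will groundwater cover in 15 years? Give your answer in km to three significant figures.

K = 0.0174 cm/s × 864 = 15.03 m/d
Specific discharge q = 15.03 × 0.019 = 0.2856 m/d
Average linear velocity = 0.2856 / 0.24 = 1.190 m/d
T = 15 yr × 365 = 5475 d
L = v × T = 1.190 × 5475 = 6516 m
   = 6.52 km

6.52 km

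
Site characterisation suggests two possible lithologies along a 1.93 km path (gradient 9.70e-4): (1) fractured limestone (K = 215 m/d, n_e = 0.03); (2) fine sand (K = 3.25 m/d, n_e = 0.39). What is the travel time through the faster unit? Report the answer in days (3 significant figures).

278 days

Unit 1 (fractured limestone): v = 215×9.7e-4/0.03 = 6.952 m/d, t = 1930/6.952 = 277.6 d
Unit 2 (fine sand): v = 3.25×9.7e-4/0.39 = 0.008083 m/d, t = 1930/0.008083 = 238800 d
Faster unit: t = 278 d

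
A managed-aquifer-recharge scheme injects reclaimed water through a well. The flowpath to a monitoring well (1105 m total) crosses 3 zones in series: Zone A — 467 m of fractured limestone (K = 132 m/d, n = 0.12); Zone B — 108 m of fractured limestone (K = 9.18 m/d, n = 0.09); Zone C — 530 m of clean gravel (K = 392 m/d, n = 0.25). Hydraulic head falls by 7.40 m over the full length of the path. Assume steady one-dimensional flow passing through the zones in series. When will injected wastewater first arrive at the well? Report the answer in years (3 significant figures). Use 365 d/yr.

1.22 years

Continuity: the same q passes through each zone, so ΔH = q·Σ(L_j/K_j) — the zones act as resistances in series.
Σ(L/K) = 467/132 + 108/9.18 + 530/392 = 3.538 + 11.76 + 1.352 = 16.65 d
q = ΔH / Σ(L/K) = 7.40 / 16.65 = 0.4443 m/d (same in every zone)
Zone A: v = q/n = 0.4443/0.12 = 3.703 m/d → t_A = 467/3.703 = 126.1 d
Zone B: v = q/n = 0.4443/0.09 = 4.937 m/d → t_B = 108/4.937 = 21.88 d
Zone C: v = q/n = 0.4443/0.25 = 1.777 m/d → t_C = 530/1.777 = 298.2 d
Total t = 126.1 + 21.88 + 298.2 = 446.2 d
   = 446.2 / 365 = 1.22 yr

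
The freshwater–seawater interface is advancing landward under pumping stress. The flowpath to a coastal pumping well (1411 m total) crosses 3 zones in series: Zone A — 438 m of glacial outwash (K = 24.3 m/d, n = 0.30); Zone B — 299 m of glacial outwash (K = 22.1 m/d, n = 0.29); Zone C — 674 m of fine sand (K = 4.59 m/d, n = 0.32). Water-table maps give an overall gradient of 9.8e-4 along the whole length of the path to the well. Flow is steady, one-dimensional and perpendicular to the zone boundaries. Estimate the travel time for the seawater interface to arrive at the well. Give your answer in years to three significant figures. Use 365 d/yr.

For zones in series the flux q is common to all zones; the equivalent conductivity is the harmonic (thickness-weighted) mean, K_eq = L_total / Σ(L_j/K_j).
Σ(L/K) = 438/24.3 + 299/22.1 + 674/4.59 = 18.02 + 13.53 + 146.8 = 178.4 d
K_eq = L_total / Σ(L/K) = 1411 / 178.4 = 7.909 m/d
q = K_eq · i = 7.909 × 9.8e-4 = 0.007751 m/d (same in every zone)
Zone A: v = q/n = 0.007751/0.30 = 0.02584 m/d → t_A = 438/0.02584 = 16950 d
Zone B: v = q/n = 0.007751/0.29 = 0.02673 m/d → t_B = 299/0.02673 = 11190 d
Zone C: v = q/n = 0.007751/0.32 = 0.02422 m/d → t_C = 674/0.02422 = 27830 d
Total t = 16950 + 11190 + 27830 = 55960 d
   = 55960 / 365 = 153 yr

153 years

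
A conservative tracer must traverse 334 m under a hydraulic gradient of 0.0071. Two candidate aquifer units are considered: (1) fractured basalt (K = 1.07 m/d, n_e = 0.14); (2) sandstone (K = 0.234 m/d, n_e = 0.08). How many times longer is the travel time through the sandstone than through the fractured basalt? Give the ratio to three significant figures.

Unit 1 (fractured basalt): v = 1.07×0.0071/0.14 = 0.05426 m/d, t = 334/0.05426 = 6155 d
Unit 2 (sandstone): v = 0.234×0.0071/0.08 = 0.02077 m/d, t = 334/0.02077 = 16080 d
t(sandstone) / t(fractured basalt) = 16080/6155 = 2.61

2.61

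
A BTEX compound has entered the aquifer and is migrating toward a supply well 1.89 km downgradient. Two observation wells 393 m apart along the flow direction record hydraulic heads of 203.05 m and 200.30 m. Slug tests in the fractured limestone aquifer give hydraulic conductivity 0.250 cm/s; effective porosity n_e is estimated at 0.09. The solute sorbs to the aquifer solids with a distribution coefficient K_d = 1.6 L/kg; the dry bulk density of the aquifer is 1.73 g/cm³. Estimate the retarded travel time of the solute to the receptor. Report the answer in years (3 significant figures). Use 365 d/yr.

9.79 years

Hydraulic gradient i = (203.05 − 200.30) / 393 = 2.75 / 393 = 0.006997
K = 0.250 cm/s × 864 = 216.0 m/d
Specific discharge q = 216.0 × 0.006997 = 1.511 m/d
Seepage velocity v = q / n = 1.511 / 0.09 = 16.79 m/d
Retardation R = 1 + ρ_b·K_d/n = 1 + 1.73×1.6/0.09 = 31.76
Contaminant velocity v_c = v/R = 16.79/31.76 = 0.5288 m/d
L = 1.89 km = 1890 m
t = L/v_c = 1890/0.5288 = 3574 d
   = 3574/365 = 9.79 yr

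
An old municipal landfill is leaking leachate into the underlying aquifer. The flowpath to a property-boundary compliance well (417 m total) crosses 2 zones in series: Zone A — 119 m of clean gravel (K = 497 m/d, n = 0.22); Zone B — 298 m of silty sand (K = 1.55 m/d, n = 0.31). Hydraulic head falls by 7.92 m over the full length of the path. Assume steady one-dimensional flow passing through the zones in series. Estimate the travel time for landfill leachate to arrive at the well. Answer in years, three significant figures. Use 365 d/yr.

Steady 1-D flow in series ⇒ the Darcy flux q is identical in every zone and the zone head losses add (resistances L/K in series).
Σ(L/K) = 119/497 + 298/1.55 = 0.2394 + 192.3 = 192.5 d
q = ΔH / Σ(L/K) = 7.92 / 192.5 = 0.04114 m/d (same in every zone)
Zone A: v = q/n = 0.04114/0.22 = 0.1870 m/d → t_A = 119/0.1870 = 636.3 d
Zone B: v = q/n = 0.04114/0.31 = 0.1327 m/d → t_B = 298/0.1327 = 2245 d
Total t = 636.3 + 2245 = 2882 d
   = 2882 / 365 = 7.89 yr

7.89 years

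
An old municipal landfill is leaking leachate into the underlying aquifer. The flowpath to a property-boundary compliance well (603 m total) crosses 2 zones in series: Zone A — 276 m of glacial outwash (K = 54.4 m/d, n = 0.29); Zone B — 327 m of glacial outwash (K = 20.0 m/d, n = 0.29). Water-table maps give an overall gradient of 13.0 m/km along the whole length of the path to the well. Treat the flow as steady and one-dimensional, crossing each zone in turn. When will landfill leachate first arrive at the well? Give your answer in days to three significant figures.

478 days

Continuity: the same q passes through each zone, so ΔH = q·Σ(L_j/K_j) — the zones act as resistances in series.
Σ(L/K) = 276/54.4 + 327/20.0 = 5.074 + 16.35 = 21.42 d
K_eq = L_total / Σ(L/K) = 603 / 21.42 = 28.15 m/d
q = K_eq · i = 28.15 × 0.013 = 0.3659 m/d (same in every zone)
Zone A: v = q/n = 0.3659/0.29 = 1.262 m/d → t_A = 276/1.262 = 218.7 d
Zone B: v = q/n = 0.3659/0.29 = 1.262 m/d → t_B = 327/1.262 = 259.2 d
Total t = 218.7 + 259.2 = 477.9 d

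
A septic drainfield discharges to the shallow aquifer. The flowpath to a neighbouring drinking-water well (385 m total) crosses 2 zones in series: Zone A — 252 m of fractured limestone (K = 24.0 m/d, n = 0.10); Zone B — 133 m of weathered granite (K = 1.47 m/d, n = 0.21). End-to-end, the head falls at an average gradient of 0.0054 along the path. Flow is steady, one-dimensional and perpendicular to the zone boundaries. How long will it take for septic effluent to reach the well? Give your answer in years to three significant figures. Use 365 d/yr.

7.07 years

For zones in series the flux q is common to all zones; the equivalent conductivity is the harmonic (thickness-weighted) mean, K_eq = L_total / Σ(L_j/K_j).
Σ(L/K) = 252/24.0 + 133/1.47 = 10.50 + 90.48 = 101.0 d
K_eq = L_total / Σ(L/K) = 385 / 101.0 = 3.813 m/d
q = K_eq · i = 3.813 × 0.0054 = 0.02059 m/d (same in every zone)
Zone A: v = q/n = 0.02059/0.10 = 0.2059 m/d → t_A = 252/0.2059 = 1224 d
Zone B: v = q/n = 0.02059/0.21 = 0.09804 m/d → t_B = 133/0.09804 = 1357 d
Total t = 1224 + 1357 = 2581 d
   = 2581 / 365 = 7.07 yr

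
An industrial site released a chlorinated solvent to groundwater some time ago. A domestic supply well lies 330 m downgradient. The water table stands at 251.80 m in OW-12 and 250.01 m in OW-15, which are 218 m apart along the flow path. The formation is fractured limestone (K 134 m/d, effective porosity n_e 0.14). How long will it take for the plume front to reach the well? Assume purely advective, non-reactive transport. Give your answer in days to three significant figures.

42.0 days

Hydraulic gradient i = (251.80 − 250.01) / 218 = 1.79 / 218 = 0.008211
Specific discharge q = 134 × 0.008211 = 1.100 m/d
v_s = q/n_e = 1.100/0.14 = 7.859 m/d
t = L / v = 330 / 7.859 = 41.99 d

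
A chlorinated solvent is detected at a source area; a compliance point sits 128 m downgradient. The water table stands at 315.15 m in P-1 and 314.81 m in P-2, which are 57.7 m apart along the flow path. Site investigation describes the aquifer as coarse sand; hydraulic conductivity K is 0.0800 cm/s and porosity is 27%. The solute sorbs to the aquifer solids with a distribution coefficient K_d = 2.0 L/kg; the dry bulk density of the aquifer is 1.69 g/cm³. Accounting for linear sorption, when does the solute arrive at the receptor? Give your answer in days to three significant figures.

1150 days

Hydraulic gradient i = (315.15 − 314.81) / 57.7 = 0.34 / 57.7 = 0.005893
K = 0.0800 cm/s × 864 = 69.12 m/d
q = Ki = 69.12 × 0.005893 = 0.4073 m/d
v_s = q/n_e = 0.4073/0.27 = 1.508 m/d
Retardation R = 1 + ρ_b·K_d/n = 1 + 1.69×2.0/0.27 = 13.52
Contaminant velocity v_c = v/R = 1.508/13.52 = 0.1116 m/d
t = L/v_c = 128/0.1116 = 1147 d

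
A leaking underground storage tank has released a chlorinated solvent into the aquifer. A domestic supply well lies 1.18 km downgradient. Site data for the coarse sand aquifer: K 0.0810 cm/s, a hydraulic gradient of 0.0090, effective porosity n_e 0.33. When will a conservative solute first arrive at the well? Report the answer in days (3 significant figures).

618 days

K = 0.0810 cm/s × 864 = 69.98 m/d
q = Ki = 69.98 × 0.0090 = 0.6299 m/d
v_s = q/n_e = 0.6299/0.33 = 1.909 m/d
L = 1.18 km = 1180 m
t = L / v = 1180 / 1.909 = 618.2 d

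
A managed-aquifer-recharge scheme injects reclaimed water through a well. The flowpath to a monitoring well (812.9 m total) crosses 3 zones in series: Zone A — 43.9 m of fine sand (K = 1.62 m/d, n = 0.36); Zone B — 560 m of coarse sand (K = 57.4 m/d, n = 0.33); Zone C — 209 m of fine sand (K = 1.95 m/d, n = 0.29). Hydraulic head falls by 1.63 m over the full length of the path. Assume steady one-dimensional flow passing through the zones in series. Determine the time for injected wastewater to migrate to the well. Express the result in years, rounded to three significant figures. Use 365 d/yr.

Steady 1-D flow in series ⇒ the Darcy flux q is identical in every zone and the zone head losses add (resistances L/K in series).
Σ(L/K) = 43.9/1.62 + 560/57.4 + 209/1.95 = 27.10 + 9.756 + 107.2 = 144.0 d
q = ΔH / Σ(L/K) = 1.63 / 144.0 = 0.01132 m/d (same in every zone)
Zone A: v = q/n = 0.01132/0.36 = 0.03144 m/d → t_A = 43.9/0.03144 = 1397 d
Zone B: v = q/n = 0.01132/0.33 = 0.03429 m/d → t_B = 560/0.03429 = 16330 d
Zone C: v = q/n = 0.01132/0.29 = 0.03902 m/d → t_C = 209/0.03902 = 5356 d
Total t = 1397 + 16330 + 5356 = 23080 d
   = 23080 / 365 = 63.2 yr

63.2 years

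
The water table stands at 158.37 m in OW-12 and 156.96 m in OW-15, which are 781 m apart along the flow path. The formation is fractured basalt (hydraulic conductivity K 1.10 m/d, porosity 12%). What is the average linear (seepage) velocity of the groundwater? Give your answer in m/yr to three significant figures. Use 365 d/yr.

6.04 m/yr

Hydraulic gradient i = (158.37 − 156.96) / 781 = 1.41 / 781 = 0.001805
Specific discharge q = 1.10 × 0.001805 = 0.001986 m/d
Seepage velocity v = q / n = 0.001986 / 0.12 = 0.01655 m/d
   = 0.01655 × 365 = 6.04 m/yr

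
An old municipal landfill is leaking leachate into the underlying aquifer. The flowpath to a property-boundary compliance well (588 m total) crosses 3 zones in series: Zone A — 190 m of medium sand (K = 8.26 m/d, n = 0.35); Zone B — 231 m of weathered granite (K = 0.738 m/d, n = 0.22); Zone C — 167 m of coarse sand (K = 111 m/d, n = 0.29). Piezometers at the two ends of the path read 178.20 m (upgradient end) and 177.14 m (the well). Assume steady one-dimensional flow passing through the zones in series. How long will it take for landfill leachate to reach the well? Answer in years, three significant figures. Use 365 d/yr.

Total head drop ΔH = 178.20 − 177.14 = 1.06 m
Continuity: the same q passes through each zone, so ΔH = q·Σ(L_j/K_j) — the zones act as resistances in series.
Σ(L/K) = 190/8.26 + 231/0.738 + 167/111 = 23.00 + 313.0 + 1.505 = 337.5 d
q = ΔH / Σ(L/K) = 1.06 / 337.5 = 0.003141 m/d (same in every zone)
Zone A: v = q/n = 0.003141/0.35 = 0.008973 m/d → t_A = 190/0.008973 = 21170 d
Zone B: v = q/n = 0.003141/0.22 = 0.01428 m/d → t_B = 231/0.01428 = 16180 d
Zone C: v = q/n = 0.003141/0.29 = 0.01083 m/d → t_C = 167/0.01083 = 15420 d
Total t = 21170 + 16180 + 15420 = 52780 d
   = 52780 / 365 = 145 yr

145 years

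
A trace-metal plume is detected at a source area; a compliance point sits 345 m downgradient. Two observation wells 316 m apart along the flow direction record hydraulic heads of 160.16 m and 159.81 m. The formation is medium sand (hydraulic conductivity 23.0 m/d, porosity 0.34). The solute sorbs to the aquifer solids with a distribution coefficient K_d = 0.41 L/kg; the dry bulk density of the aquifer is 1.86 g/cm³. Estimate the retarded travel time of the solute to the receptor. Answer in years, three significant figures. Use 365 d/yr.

40.9 years

Hydraulic gradient i = (160.16 − 159.81) / 316 = 0.35 / 316 = 0.001108
Specific discharge q = 23.0 × 0.001108 = 0.02547 m/d
Seepage velocity v = q / n = 0.02547 / 0.34 = 0.07493 m/d
Retardation R = 1 + ρ_b·K_d/n = 1 + 1.86×0.41/0.34 = 3.243
Contaminant velocity v_c = v/R = 0.07493/3.243 = 0.02310 m/d
t = L/v_c = 345/0.02310 = 14930 d
   = 14930/365 = 40.9 yr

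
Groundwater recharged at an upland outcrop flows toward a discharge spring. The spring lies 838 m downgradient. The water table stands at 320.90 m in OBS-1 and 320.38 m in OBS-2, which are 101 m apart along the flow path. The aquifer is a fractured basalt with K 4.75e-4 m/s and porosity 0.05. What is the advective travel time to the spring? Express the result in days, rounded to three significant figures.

198 days

Hydraulic gradient i = (320.90 − 320.38) / 101 = 0.52 / 101 = 0.005149
K = 4.75e-4 m/s × 86400 s/d = 41.04 m/d
q = Ki = 41.04 × 0.005149 = 0.2113 m/d
v = Ki/n = 41.04·0.005149/0.05 = 4.226 m/d
t = L / v = 838 / 4.226 = 198.3 d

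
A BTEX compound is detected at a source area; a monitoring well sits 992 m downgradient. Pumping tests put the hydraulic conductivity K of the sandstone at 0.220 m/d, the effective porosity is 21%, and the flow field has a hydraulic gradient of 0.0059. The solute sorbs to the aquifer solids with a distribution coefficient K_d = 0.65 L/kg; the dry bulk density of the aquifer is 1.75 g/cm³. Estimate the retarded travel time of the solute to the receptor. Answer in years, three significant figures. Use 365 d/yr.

2820 years

Specific discharge q = 0.220 × 0.0059 = 0.001298 m/d
v_s = q/n_e = 0.001298/0.21 = 0.006181 m/d
Retardation R = 1 + ρ_b·K_d/n = 1 + 1.75×0.65/0.21 = 6.417
Contaminant velocity v_c = v/R = 0.006181/6.417 = 9.633e-4 m/d
t = L/v_c = 992/9.633e-4 = 1.030e6 d
   = 1.030e6/365 = 2820 yr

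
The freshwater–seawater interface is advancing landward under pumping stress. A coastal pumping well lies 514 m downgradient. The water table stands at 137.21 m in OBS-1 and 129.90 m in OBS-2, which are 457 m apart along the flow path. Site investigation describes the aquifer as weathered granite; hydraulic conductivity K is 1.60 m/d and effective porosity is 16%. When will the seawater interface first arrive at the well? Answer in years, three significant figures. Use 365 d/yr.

8.80 years

Hydraulic gradient i = (137.21 − 129.90) / 457 = 7.31 / 457 = 0.01600
Specific discharge q = 1.60 × 0.01600 = 0.02559 m/d
v = Ki/n = 1.60·0.01600/0.16 = 0.1600 m/d
t = L / v = 514 / 0.1600 = 3213 d
   = 3213 / 365 = 8.80 yr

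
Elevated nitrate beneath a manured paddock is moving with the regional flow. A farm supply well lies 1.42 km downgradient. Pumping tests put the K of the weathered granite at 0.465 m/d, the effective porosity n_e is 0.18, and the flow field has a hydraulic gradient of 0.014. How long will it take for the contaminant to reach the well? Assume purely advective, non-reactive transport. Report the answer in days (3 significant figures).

39300 days

Darcy flux q = K·i = 0.465 × 0.014 = 0.006510 m/d
Seepage velocity v = q / n = 0.006510 / 0.18 = 0.03617 m/d
L = 1.42 km = 1420 m
t = L / v = 1420 / 0.03617 = 39260 d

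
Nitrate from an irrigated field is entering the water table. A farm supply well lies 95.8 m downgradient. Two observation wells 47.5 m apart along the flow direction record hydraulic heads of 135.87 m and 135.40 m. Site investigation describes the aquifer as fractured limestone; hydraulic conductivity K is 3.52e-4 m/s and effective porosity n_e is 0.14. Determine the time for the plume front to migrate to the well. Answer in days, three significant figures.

44.6 days

Hydraulic gradient i = (135.87 − 135.40) / 47.5 = 0.47 / 47.5 = 0.009895
K = 3.52e-4 m/s × 86400 s/d = 30.41 m/d
Darcy flux q = K·i = 30.41 × 0.009895 = 0.3009 m/d
v_s = q/n_e = 0.3009/0.14 = 2.149 m/d
t = L / v = 95.8 / 2.149 = 44.57 d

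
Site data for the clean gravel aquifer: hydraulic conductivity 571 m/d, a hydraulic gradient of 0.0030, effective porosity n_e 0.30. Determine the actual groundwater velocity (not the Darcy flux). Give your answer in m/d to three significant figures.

Darcy flux q = K·i = 571 × 0.0030 = 1.713 m/d
Seepage velocity v = q / n = 1.713 / 0.30 = 5.710 m/d

5.71 m/d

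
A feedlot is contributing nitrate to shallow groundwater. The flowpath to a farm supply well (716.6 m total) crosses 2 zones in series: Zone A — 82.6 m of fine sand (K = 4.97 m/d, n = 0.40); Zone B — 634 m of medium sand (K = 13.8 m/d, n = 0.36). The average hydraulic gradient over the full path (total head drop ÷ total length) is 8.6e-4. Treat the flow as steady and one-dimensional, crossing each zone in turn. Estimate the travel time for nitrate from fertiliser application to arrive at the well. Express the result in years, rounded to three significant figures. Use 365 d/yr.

72.7 years

Continuity: the same q passes through each zone, so ΔH = q·Σ(L_j/K_j) — the zones act as resistances in series.
Σ(L/K) = 82.6/4.97 + 634/13.8 = 16.62 + 45.94 = 62.56 d
K_eq = L_total / Σ(L/K) = 716.6 / 62.56 = 11.45 m/d
q = K_eq · i = 11.45 × 8.6e-4 = 0.009851 m/d (same in every zone)
Zone A: v = q/n = 0.009851/0.40 = 0.02463 m/d → t_A = 82.6/0.02463 = 3354 d
Zone B: v = q/n = 0.009851/0.36 = 0.02736 m/d → t_B = 634/0.02736 = 23170 d
Total t = 3354 + 23170 = 26520 d
   = 26520 / 365 = 72.7 yr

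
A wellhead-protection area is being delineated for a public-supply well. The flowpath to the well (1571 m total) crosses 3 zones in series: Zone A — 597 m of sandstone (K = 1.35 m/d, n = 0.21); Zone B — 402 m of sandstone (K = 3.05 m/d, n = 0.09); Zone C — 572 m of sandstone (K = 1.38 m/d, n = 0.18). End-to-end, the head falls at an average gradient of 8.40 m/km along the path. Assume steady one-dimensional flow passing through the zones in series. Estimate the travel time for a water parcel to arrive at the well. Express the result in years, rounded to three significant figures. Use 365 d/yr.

Steady 1-D flow in series ⇒ the Darcy flux q is identical in every zone and the zone head losses add (resistances L/K in series).
Σ(L/K) = 597/1.35 + 402/3.05 + 572/1.38 = 442.2 + 131.8 + 414.5 = 988.5 d
K_eq = L_total / Σ(L/K) = 1571 / 988.5 = 1.589 m/d
q = K_eq · i = 1.589 × 0.0084 = 0.01335 m/d (same in every zone)
Zone A: v = q/n = 0.01335/0.21 = 0.06357 m/d → t_A = 597/0.06357 = 9391 d
Zone B: v = q/n = 0.01335/0.09 = 0.1483 m/d → t_B = 402/0.1483 = 2710 d
Zone C: v = q/n = 0.01335/0.18 = 0.07416 m/d → t_C = 572/0.07416 = 7713 d
Total t = 9391 + 2710 + 7713 = 19810 d
   = 19810 / 365 = 54.3 yr

54.3 years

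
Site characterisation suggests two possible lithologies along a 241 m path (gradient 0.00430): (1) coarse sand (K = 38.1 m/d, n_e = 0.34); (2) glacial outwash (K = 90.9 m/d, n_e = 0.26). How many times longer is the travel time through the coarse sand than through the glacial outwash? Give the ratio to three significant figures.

3.12

Unit 1 (coarse sand): v = 38.1×0.0043/0.34 = 0.4819 m/d, t = 241/0.4819 = 500.2 d
Unit 2 (glacial outwash): v = 90.9×0.0043/0.26 = 1.503 m/d, t = 241/1.503 = 160.3 d
t(coarse sand) / t(glacial outwash) = 500.2/160.3 = 3.12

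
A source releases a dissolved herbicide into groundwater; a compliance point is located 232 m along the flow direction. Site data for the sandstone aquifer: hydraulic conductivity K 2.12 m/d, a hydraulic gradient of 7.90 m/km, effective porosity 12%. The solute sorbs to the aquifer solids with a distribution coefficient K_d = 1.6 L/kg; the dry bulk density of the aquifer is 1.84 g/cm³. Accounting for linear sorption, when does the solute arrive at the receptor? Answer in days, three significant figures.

42400 days

Specific discharge q = 2.12 × 0.0079 = 0.01675 m/d
v = Ki/n = 2.12·0.0079/0.12 = 0.1396 m/d
Retardation R = 1 + ρ_b·K_d/n = 1 + 1.84×1.6/0.12 = 25.53
Contaminant velocity v_c = v/R = 0.1396/25.53 = 0.005466 m/d
t = L/v_c = 232/0.005466 = 42440 d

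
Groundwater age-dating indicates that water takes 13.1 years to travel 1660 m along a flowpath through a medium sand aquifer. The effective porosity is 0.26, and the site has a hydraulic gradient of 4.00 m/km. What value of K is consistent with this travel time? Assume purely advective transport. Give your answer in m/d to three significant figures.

22.6 m/d

t = 13.1 years = 4782 d
v = L / t = 1660 / 4782 = 0.3472 m/d
K = v · n / i = 0.3472 × 0.26 / 0.0040 = 22.6 m/d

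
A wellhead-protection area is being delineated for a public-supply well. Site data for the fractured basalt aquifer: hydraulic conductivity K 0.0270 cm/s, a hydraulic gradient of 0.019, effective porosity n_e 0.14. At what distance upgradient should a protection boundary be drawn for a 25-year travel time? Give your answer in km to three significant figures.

K = 0.0270 cm/s × 864 = 23.33 m/d
Darcy flux q = K·i = 23.33 × 0.019 = 0.4432 m/d
v_s = q/n_e = 0.4432/0.14 = 3.166 m/d
T = 25 yr × 365 = 9125 d
L = v × T = 3.166 × 9125 = 28890 m
   = 28.9 km

28.9 km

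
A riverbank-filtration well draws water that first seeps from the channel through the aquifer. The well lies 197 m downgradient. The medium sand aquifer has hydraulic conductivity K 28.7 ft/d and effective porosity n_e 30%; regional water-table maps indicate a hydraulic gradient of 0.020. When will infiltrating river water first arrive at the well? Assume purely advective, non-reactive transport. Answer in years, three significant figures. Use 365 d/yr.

K = 28.7 ft/d × 0.3048 = 8.748 m/d
Darcy flux q = K·i = 8.748 × 0.020 = 0.1750 m/d
Average linear velocity = 0.1750 / 0.30 = 0.5832 m/d
t = L / v = 197 / 0.5832 = 337.8 d
   = 337.8 / 365 = 0.925 yr

0.925 years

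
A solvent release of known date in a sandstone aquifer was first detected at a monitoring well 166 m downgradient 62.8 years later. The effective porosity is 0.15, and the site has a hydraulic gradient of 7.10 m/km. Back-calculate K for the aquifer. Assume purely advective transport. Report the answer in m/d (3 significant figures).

t = 62.8 years = 22920 d
v = L / t = 166 / 22920 = 0.007242 m/d
K = v · n / i = 0.007242 × 0.15 / 0.0071 = 0.153 m/d

0.153 m/d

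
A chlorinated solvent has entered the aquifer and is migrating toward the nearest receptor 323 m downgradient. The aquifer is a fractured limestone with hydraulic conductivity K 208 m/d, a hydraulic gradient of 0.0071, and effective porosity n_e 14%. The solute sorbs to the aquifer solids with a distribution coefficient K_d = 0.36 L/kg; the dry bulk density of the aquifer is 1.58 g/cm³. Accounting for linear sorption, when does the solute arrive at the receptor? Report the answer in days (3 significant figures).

155 days

q = Ki = 208 × 0.0071 = 1.477 m/d
Average linear velocity = 1.477 / 0.14 = 10.55 m/d
Retardation R = 1 + ρ_b·K_d/n = 1 + 1.58×0.36/0.14 = 5.063
Contaminant velocity v_c = v/R = 10.55/5.063 = 2.084 m/d
t = L/v_c = 323/2.084 = 155.0 d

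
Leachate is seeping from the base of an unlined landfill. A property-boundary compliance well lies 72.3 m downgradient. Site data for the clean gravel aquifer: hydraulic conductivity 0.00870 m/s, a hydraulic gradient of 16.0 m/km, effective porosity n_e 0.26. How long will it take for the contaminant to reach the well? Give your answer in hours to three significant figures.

K = 0.00870 m/s × 86400 s/d = 751.7 m/d
Specific discharge q = 751.7 × 0.016 = 12.03 m/d
v_s = q/n_e = 12.03/0.26 = 46.26 m/d
t = L / v = 72.3 / 46.26 = 1.563 d
   = 1.563 × 24 = 37.5 h

37.5 hours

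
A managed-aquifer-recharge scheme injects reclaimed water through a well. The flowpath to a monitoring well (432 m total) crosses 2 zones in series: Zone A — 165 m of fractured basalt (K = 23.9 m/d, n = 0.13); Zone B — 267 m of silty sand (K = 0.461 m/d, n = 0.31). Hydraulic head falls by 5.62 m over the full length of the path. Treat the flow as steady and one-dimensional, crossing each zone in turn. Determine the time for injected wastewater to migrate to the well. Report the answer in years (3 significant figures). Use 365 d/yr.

29.8 years

Continuity: the same q passes through each zone, so ΔH = q·Σ(L_j/K_j) — the zones act as resistances in series.
Σ(L/K) = 165/23.9 + 267/0.461 = 6.904 + 579.2 = 586.1 d
q = ΔH / Σ(L/K) = 5.62 / 586.1 = 0.009589 m/d (same in every zone)
Zone A: v = q/n = 0.009589/0.13 = 0.07376 m/d → t_A = 165/0.07376 = 2237 d
Zone B: v = q/n = 0.009589/0.31 = 0.03093 m/d → t_B = 267/0.03093 = 8632 d
Total t = 2237 + 8632 = 10870 d
   = 10870 / 365 = 29.8 yr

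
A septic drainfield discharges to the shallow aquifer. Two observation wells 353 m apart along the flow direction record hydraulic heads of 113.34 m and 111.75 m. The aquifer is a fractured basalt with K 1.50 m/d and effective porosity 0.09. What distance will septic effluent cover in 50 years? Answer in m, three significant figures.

Hydraulic gradient i = (113.34 − 111.75) / 353 = 1.59 / 353 = 0.004504
q = Ki = 1.50 × 0.004504 = 0.006756 m/d
v = Ki/n = 1.50·0.004504/0.09 = 0.07507 m/d
T = 50 yr × 365 = 18250 d
L = v × T = 0.07507 × 18250 = 1370 m

1370 m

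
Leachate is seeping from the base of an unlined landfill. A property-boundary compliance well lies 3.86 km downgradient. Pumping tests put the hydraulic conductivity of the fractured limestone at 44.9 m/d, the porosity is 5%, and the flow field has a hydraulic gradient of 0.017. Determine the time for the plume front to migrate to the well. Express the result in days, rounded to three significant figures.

253 days

Specific discharge q = 44.9 × 0.017 = 0.7633 m/d
Average linear velocity = 0.7633 / 0.05 = 15.27 m/d
L = 3.86 km = 3860 m
t = L / v = 3860 / 15.27 = 252.8 d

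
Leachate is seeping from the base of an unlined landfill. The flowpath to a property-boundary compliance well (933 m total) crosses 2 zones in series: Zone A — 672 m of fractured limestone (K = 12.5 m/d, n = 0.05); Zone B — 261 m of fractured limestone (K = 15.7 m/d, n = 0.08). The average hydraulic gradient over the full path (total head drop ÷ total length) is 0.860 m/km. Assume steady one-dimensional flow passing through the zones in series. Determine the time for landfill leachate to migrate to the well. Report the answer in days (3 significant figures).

For zones in series the flux q is common to all zones; the equivalent conductivity is the harmonic (thickness-weighted) mean, K_eq = L_total / Σ(L_j/K_j).
Σ(L/K) = 672/12.5 + 261/15.7 = 53.76 + 16.62 = 70.38 d
K_eq = L_total / Σ(L/K) = 933 / 70.38 = 13.26 m/d
q = K_eq · i = 13.26 × 8.6e-4 = 0.01140 m/d (same in every zone)
Zone A: v = q/n = 0.01140/0.05 = 0.2280 m/d → t_A = 672/0.2280 = 2947 d
Zone B: v = q/n = 0.01140/0.08 = 0.1425 m/d → t_B = 261/0.1425 = 1832 d
Total t = 2947 + 1832 = 4779 d

4780 days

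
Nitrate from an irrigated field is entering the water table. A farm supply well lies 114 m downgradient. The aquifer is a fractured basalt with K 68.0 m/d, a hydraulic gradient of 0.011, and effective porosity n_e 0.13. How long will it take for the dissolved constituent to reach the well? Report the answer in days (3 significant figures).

Darcy flux q = K·i = 68.0 × 0.011 = 0.7480 m/d
v_s = q/n_e = 0.7480/0.13 = 5.754 m/d
t = L / v = 114 / 5.754 = 19.81 d

19.8 days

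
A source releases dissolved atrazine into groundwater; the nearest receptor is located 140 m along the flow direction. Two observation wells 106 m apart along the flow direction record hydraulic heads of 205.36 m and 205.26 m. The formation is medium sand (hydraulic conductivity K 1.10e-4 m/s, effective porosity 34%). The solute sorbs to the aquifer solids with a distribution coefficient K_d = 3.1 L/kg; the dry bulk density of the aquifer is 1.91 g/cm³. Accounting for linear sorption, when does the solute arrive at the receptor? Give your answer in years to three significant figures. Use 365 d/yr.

Hydraulic gradient i = (205.36 − 205.26) / 106 = 0.10 / 106 = 9.434e-4
K = 1.10e-4 m/s × 86400 s/d = 9.504 m/d
Specific discharge q = 9.504 × 9.434e-4 = 0.008966 m/d
Average linear velocity = 0.008966 / 0.34 = 0.02637 m/d
Retardation R = 1 + ρ_b·K_d/n = 1 + 1.91×3.1/0.34 = 18.41
Contaminant velocity v_c = v/R = 0.02637/18.41 = 0.001432 m/d
t = L/v_c = 140/0.001432 = 97760 d
   = 97760/365 = 268 yr

268 years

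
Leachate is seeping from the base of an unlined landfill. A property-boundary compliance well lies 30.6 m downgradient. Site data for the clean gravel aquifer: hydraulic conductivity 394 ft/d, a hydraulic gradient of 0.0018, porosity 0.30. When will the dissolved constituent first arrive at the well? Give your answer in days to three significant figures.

K = 394 ft/d × 0.3048 = 120.1 m/d
Darcy flux q = K·i = 120.1 × 0.0018 = 0.2162 m/d
Seepage velocity v = q / n = 0.2162 / 0.30 = 0.7205 m/d
t = L / v = 30.6 / 0.7205 = 42.47 d

42.5 days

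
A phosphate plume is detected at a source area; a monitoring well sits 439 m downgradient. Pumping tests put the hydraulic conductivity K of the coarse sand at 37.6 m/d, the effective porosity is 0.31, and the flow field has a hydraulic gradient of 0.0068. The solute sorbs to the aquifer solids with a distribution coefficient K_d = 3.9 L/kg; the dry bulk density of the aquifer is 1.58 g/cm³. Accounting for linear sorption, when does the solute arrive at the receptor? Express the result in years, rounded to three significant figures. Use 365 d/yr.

30.4 years

q = Ki = 37.6 × 0.0068 = 0.2557 m/d
v_s = q/n_e = 0.2557/0.31 = 0.8248 m/d
Retardation R = 1 + ρ_b·K_d/n = 1 + 1.58×3.9/0.31 = 20.88
Contaminant velocity v_c = v/R = 0.8248/20.88 = 0.03951 m/d
t = L/v_c = 439/0.03951 = 11110 d
   = 11110/365 = 30.4 yr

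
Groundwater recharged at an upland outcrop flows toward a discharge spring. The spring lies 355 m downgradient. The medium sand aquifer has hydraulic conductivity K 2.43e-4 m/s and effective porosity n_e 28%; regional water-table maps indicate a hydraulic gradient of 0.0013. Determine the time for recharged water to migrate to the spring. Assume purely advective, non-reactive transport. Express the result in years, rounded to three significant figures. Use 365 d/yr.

K = 2.43e-4 m/s × 86400 s/d = 21.00 m/d
Specific discharge q = 21.00 × 0.0013 = 0.02729 m/d
Average linear velocity = 0.02729 / 0.28 = 0.09748 m/d
t = L / v = 355 / 0.09748 = 3642 d
   = 3642 / 365 = 9.98 yr

9.98 years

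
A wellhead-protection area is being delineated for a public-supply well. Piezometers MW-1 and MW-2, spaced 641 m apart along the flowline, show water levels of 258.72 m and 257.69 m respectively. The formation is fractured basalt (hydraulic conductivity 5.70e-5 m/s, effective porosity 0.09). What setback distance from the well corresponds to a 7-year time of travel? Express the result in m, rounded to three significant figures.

Hydraulic gradient i = (258.72 − 257.69) / 641 = 1.03 / 641 = 0.001607
K = 5.70e-5 m/s × 86400 s/d = 4.925 m/d
Darcy flux q = K·i = 4.925 × 0.001607 = 0.007913 m/d
Seepage velocity v = q / n = 0.007913 / 0.09 = 0.08793 m/d
T = 7 yr × 365 = 2555 d
L = v × T = 0.08793 × 2555 = 224.7 m

225 m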